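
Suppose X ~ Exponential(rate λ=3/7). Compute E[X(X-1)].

E[X(X-1)] = E[X² - X] = E[X²] - E[X]
E[X] = \frac{7}{3}
E[X²] = Var(X) + (E[X])² = \frac{49}{9} + (\frac{7}{3})² = \frac{98}{9}
E[X(X-1)] = \frac{98}{9} - \frac{7}{3} = \frac{77}{9}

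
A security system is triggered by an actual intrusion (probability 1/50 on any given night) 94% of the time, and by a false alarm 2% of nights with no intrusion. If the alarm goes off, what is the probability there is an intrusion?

Let D = the rare event, + = positive/flagged.
P(D) = 1/50
P(+|D) = 94/100 = 47/50
P(+|D') = 2/100 = 1/50
P(+) = P(+|D)P(D) + P(+|D')P(D')
     = \frac{47}{50} × \frac{1}{50} + \frac{1}{50} × \frac{49}{50}
     = \frac{24}{625}
P(D|+) = P(+|D)P(D)/P(+) = \frac{47}{96}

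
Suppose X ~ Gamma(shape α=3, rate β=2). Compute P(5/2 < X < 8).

P(5/2 < X < 8) = ∫_{5/2}^{8} f(x) dx
where f(x) = 4 x^{2} e^{- 2 x}
= \frac{-290 + 37 e^{11}}{2 e^{16}}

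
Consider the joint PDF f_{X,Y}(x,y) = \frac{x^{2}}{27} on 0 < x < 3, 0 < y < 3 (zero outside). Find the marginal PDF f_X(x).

f_X(x) = ∫_0^3 f(x,y) dy
= ∫_0^3 \frac{x^{2}}{27} dy
= \frac{x^{2}}{9} for 0 < x < 3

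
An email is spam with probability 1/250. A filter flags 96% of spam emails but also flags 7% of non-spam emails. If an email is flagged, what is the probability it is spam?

Let D = the rare event, + = positive/flagged.
P(D) = 1/250
P(+|D) = 96/100 = 24/25
P(+|D') = 7/100
P(+) = P(+|D)P(D) + P(+|D')P(D')
     = \frac{24}{25} × \frac{1}{250} + \frac{7}{100} × \frac{249}{250}
     = \frac{1839}{25000}
P(D|+) = P(+|D)P(D)/P(+) = \frac{32}{613}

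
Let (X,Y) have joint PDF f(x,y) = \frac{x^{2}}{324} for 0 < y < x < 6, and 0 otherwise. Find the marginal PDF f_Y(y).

f_Y(y) = ∫_y^6 \frac{x^{2}}{324} dx = \frac{2}{9} - \frac{y^{3}}{972}
for 0 < y < 6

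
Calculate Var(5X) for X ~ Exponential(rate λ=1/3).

For X ~ Exponential(rate λ=1/3):
Var(X) = 9
Var(5X) = (5)² × Var(X) = 25 × 9 = 225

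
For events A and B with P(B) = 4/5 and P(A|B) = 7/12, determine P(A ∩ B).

By definition, P(A|B) = P(A ∩ B) / P(B)
So P(A ∩ B) = P(A|B) × P(B)
= 7/12 × 4/5
= 7/15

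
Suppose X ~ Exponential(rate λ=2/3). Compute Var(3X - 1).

For X ~ Exponential(rate λ=2/3):
Var(X) = \frac{9}{4}
Var(3X - 1) = (3)² × Var(X) = 9 × \frac{9}{4} = \frac{81}{4}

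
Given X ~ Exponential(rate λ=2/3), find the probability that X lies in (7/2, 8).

P(7/2 < X < 8) = ∫_{7/2}^{8} f(x) dx
where f(x) = \frac{2 e^{- \frac{2 x}{3}}}{3}
= - \frac{1 - e^{3}}{e^{\frac{16}{3}}}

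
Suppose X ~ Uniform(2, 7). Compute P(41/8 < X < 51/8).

P(41/8 < X < 51/8) = ∫_{41/8}^{51/8} f(x) dx
where f(x) = \frac{1}{5}
= \frac{1}{4}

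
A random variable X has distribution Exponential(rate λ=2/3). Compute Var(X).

For X ~ Exponential(rate λ=2/3):
Var(X) = \frac{9}{4}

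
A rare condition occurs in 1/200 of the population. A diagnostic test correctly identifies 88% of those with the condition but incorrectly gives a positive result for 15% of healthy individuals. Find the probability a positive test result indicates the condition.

Let D = the rare event, + = positive/flagged.
P(D) = 1/200
P(+|D) = 88/100 = 22/25
P(+|D') = 15/100 = 3/20
P(+) = P(+|D)P(D) + P(+|D')P(D')
     = \frac{22}{25} × \frac{1}{200} + \frac{3}{20} × \frac{199}{200}
     = \frac{3073}{20000}
P(D|+) = P(+|D)P(D)/P(+) = \frac{88}{3073}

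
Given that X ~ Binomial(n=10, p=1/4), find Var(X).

For X ~ Binomial(n=10, p=1/4):
Var(X) = \frac{15}{8}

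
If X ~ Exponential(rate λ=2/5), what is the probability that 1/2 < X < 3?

P(1/2 < X < 3) = ∫_{1/2}^{3} f(x) dx
where f(x) = \frac{2 e^{- \frac{2 x}{5}}}{5}
= - \frac{1 - e}{e^{\frac{6}{5}}}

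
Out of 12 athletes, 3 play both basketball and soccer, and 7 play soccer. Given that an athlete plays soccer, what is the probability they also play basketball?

P(A ∩ B) = 3/12 = 1/4
P(B) = 7/12
P(A|B) = P(A ∩ B) / P(B) = (1/4) / (7/12) = 3/7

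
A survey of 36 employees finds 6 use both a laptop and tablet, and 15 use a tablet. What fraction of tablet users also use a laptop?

P(A ∩ B) = 6/36 = 1/6
P(B) = 15/36 = 5/12
P(A|B) = P(A ∩ B) / P(B) = (1/6) / (5/12) = 2/5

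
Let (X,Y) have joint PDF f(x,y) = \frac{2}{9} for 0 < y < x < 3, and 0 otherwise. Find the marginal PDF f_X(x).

f_X(x) = ∫_0^x \frac{2}{9} dy = \frac{2 x}{9}
for 0 < x < 3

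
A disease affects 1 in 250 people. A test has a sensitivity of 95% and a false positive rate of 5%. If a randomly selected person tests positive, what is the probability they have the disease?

Let D = the rare event, + = positive/flagged.
P(D) = 1/250
P(+|D) = 95/100 = 19/20
P(+|D') = 5/100 = 1/20
P(+) = P(+|D)P(D) + P(+|D')P(D')
     = \frac{19}{20} × \frac{1}{250} + \frac{1}{20} × \frac{249}{250}
     = \frac{67}{1250}
P(D|+) = P(+|D)P(D)/P(+) = \frac{19}{268}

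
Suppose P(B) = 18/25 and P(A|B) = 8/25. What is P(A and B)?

By definition, P(A|B) = P(A ∩ B) / P(B)
So P(A ∩ B) = P(A|B) × P(B)
= 8/25 × 18/25
= 144/625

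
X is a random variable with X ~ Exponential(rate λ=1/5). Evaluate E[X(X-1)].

E[X(X-1)] = E[X² - X] = E[X²] - E[X]
E[X] = 5
E[X²] = Var(X) + (E[X])² = 25 + (5)² = 50
E[X(X-1)] = 50 - 5 = 45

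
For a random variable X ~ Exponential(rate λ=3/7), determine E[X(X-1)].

E[X(X-1)] = E[X² - X] = E[X²] - E[X]
E[X] = \frac{7}{3}
E[X²] = Var(X) + (E[X])² = \frac{49}{9} + (\frac{7}{3})² = \frac{98}{9}
E[X(X-1)] = \frac{98}{9} - \frac{7}{3} = \frac{77}{9}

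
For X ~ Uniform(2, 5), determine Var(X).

For X ~ Uniform(2, 5):
Var(X) = \frac{3}{4}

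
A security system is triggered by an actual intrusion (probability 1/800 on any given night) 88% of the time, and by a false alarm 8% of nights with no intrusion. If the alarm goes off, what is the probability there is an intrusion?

Let D = the rare event, + = positive/flagged.
P(D) = 1/800
P(+|D) = 88/100 = 22/25
P(+|D') = 8/100 = 2/25
P(+) = P(+|D)P(D) + P(+|D')P(D')
     = \frac{22}{25} × \frac{1}{800} + \frac{2}{25} × \frac{799}{800}
     = \frac{81}{1000}
P(D|+) = P(+|D)P(D)/P(+) = \frac{11}{810}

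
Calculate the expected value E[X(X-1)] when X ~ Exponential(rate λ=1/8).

E[X(X-1)] = E[X² - X] = E[X²] - E[X]
E[X] = 8
E[X²] = Var(X) + (E[X])² = 64 + (8)² = 128
E[X(X-1)] = 128 - 8 = 120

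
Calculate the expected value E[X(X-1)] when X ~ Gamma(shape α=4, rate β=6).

E[X(X-1)] = E[X² - X] = E[X²] - E[X]
E[X] = \frac{2}{3}
E[X²] = Var(X) + (E[X])² = \frac{1}{9} + (\frac{2}{3})² = \frac{5}{9}
E[X(X-1)] = \frac{5}{9} - \frac{2}{3} = - \frac{1}{9}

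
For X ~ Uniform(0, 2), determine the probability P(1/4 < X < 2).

P(1/4 < X < 2) = ∫_{1/4}^{2} f(x) dx
where f(x) = \frac{1}{2}
= \frac{7}{8}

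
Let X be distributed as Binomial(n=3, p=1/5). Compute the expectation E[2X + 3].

For X ~ Binomial(n=3, p=1/5):
E[X] = \frac{3}{5}
E[2X + 3] = 2 × E[X] + 3 = \frac{21}{5}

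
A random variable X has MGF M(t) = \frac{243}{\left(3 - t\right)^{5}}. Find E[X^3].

To find E[X^3], compute M^(3)(0):
M^(1)(t) = \frac{1215}{\left(3 - t\right)^{6}}
M^(2)(t) = \frac{7290}{\left(3 - t\right)^{7}}
M^(3)(t) = \frac{51030}{\left(3 - t\right)^{8}}
M^(3)(0) = \frac{70}{9}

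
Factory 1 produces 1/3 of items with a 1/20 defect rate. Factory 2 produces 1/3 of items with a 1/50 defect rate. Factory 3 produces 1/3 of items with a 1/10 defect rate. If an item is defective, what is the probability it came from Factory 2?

Using Bayes' theorem:
P(F1) = 1/3, P(D|F1) = 1/20
P(F2) = 1/3, P(D|F2) = 1/50
P(F3) = 1/3, P(D|F3) = 1/10
P(D) = P(D|F1)P(F1) + P(D|F2)P(F2) + P(D|F3)P(F3)
     = \frac{17}{300}
P(F2|D) = P(D|F2)P(F2) / P(D)
= \frac{2}{17}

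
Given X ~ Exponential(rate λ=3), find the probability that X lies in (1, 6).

P(1 < X < 6) = ∫_{1}^{6} f(x) dx
where f(x) = 3 e^{- 3 x}
= - \frac{1 - e^{15}}{e^{18}}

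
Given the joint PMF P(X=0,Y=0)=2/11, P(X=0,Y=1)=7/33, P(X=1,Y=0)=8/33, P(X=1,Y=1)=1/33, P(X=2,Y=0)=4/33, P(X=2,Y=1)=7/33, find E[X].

First find marginal of X:
P(X=0) = 13/33
P(X=1) = 3/11
P(X=2) = 1/3
E[X] = 0 × 13/33 + 1 × 3/11 + 2 × 1/3 = 31/33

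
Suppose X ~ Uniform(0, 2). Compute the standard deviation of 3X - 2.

For X ~ Uniform(0, 2):
Var(X) = \frac{1}{3}
SD(X) = √(Var(X)) = √(\frac{1}{3}) = \frac{\sqrt{3}}{3}
SD(3X - 2) = |3| × SD(X) = 3 × \frac{\sqrt{3}}{3} = \sqrt{3}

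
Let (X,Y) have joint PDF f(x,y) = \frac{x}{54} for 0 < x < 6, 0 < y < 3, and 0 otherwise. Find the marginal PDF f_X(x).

f_X(x) = ∫_0^3 f(x,y) dy
= ∫_0^3 \frac{x}{54} dy
= \frac{x}{18} for 0 < x < 6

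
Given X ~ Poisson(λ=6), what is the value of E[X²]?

Using the identity E[X²] = Var(X) + (E[X])²:
E[X] = 6
Var(X) = 6
E[X²] = 6 + (6)²
= 42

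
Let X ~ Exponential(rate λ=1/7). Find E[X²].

Using the identity E[X²] = Var(X) + (E[X])²:
E[X] = 7
Var(X) = 49
E[X²] = 49 + (7)²
= 98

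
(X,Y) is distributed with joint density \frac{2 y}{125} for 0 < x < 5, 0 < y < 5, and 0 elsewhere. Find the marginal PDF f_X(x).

f_X(x) = ∫_0^5 f(x,y) dy
= ∫_0^5 \frac{2 y}{125} dy
= \frac{1}{5} for 0 < x < 5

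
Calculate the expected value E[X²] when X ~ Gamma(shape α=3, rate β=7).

Using the identity E[X²] = Var(X) + (E[X])²:
E[X] = \frac{3}{7}
Var(X) = \frac{3}{49}
E[X²] = \frac{3}{49} + (\frac{3}{7})²
= \frac{12}{49}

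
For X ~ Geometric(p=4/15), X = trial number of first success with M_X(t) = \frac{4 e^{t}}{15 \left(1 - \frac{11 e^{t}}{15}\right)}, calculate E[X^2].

To find E[X^2], compute M^(2)(0):
M^(1)(t) = \frac{4 e^{t}}{15 \left(1 - \frac{11 e^{t}}{15}\right)} + \frac{44 e^{2 t}}{225 \left(1 - \frac{11 e^{t}}{15}\right)^{2}}
M^(2)(t) = \frac{4 e^{t}}{15 \left(1 - \frac{11 e^{t}}{15}\right)} + \frac{44 e^{2 t}}{75 \left(1 - \frac{11 e^{t}}{15}\right)^{2}} + \frac{968 e^{3 t}}{3375 \left(1 - \frac{11 e^{t}}{15}\right)^{3}}
M^(2)(0) = \frac{195}{8}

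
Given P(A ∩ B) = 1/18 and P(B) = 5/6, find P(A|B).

P(A|B) = P(A ∩ B) / P(B)
= (1/18) / (5/6)
= 1/15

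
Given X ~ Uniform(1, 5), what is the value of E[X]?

For X ~ Uniform(1, 5), the expected value is:
E[X] = 3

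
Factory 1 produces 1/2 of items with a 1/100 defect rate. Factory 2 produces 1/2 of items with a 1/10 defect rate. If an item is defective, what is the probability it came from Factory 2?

Using Bayes' theorem:
P(F1) = 1/2, P(D|F1) = 1/100
P(F2) = 1/2, P(D|F2) = 1/10
P(D) = P(D|F1)P(F1) + P(D|F2)P(F2)
     = \frac{11}{200}
P(F2|D) = P(D|F2)P(F2) / P(D)
= \frac{10}{11}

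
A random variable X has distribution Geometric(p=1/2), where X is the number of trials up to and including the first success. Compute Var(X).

For X ~ Geometric(p=1/2), where X is the number of trials up to and including the first success:
Var(X) = 2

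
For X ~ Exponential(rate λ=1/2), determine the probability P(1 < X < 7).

P(1 < X < 7) = ∫_{1}^{7} f(x) dx
where f(x) = \frac{e^{- \frac{x}{2}}}{2}
= - \frac{1 - e^{3}}{e^{\frac{7}{2}}}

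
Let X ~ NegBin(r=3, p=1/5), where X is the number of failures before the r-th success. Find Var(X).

For X ~ NegBin(r=3, p=1/5), where X is the number of failures before the r-th success:
Var(X) = 60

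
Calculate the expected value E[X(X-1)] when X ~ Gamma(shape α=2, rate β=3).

E[X(X-1)] = E[X² - X] = E[X²] - E[X]
E[X] = \frac{2}{3}
E[X²] = Var(X) + (E[X])² = \frac{2}{9} + (\frac{2}{3})² = \frac{2}{3}
E[X(X-1)] = \frac{2}{3} - \frac{2}{3} = 0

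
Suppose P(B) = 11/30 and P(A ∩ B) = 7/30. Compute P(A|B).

P(A|B) = P(A ∩ B) / P(B)
= (7/30) / (11/30)
= 7/11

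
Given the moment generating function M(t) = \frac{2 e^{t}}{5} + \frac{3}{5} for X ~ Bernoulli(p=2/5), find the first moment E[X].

To find E[X], compute M^(1)(0):
M^(1)(t) = \frac{2 e^{t}}{5}
M^(1)(0) = \frac{2}{5}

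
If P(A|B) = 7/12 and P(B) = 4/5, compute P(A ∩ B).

By definition, P(A|B) = P(A ∩ B) / P(B)
So P(A ∩ B) = P(A|B) × P(B)
= 7/12 × 4/5
= 7/15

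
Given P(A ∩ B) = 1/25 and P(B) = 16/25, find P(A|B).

P(A|B) = P(A ∩ B) / P(B)
= (1/25) / (16/25)
= 1/16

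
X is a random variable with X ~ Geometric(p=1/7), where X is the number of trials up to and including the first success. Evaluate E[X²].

Using the identity E[X²] = Var(X) + (E[X])²:
E[X] = 7
Var(X) = 42
E[X²] = 42 + (7)²
= 91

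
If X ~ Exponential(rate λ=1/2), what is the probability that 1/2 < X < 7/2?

P(1/2 < X < 7/2) = ∫_{1/2}^{7/2} f(x) dx
where f(x) = \frac{e^{- \frac{x}{2}}}{2}
= - \frac{1 - e^{\frac{3}{2}}}{e^{\frac{7}{4}}}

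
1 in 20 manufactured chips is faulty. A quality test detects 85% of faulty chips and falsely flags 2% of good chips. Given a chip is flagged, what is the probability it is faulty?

Let D = the rare event, + = positive/flagged.
P(D) = 1/20
P(+|D) = 85/100 = 17/20
P(+|D') = 2/100 = 1/50
P(+) = P(+|D)P(D) + P(+|D')P(D')
     = \frac{17}{20} × \frac{1}{20} + \frac{1}{50} × \frac{19}{20}
     = \frac{123}{2000}
P(D|+) = P(+|D)P(D)/P(+) = \frac{85}{123}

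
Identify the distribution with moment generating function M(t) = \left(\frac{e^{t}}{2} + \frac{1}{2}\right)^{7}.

The MGF M(t) = \left(\frac{e^{t}}{2} + \frac{1}{2}\right)^{7} is the standard form for the Binomial distribution.
Comparing with the known MGF formula identifies: Binomial(n=7, p=1/2)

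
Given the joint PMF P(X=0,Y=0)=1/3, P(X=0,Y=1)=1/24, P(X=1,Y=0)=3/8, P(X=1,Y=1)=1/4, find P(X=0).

P(X=0) = P(X=0,Y=0) + P(X=0,Y=1)
= 1/3 + 1/24
= 3/8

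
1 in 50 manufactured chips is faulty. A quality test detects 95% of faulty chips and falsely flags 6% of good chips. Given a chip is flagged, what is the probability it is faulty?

Let D = the rare event, + = positive/flagged.
P(D) = 1/50
P(+|D) = 95/100 = 19/20
P(+|D') = 6/100 = 3/50
P(+) = P(+|D)P(D) + P(+|D')P(D')
     = \frac{19}{20} × \frac{1}{50} + \frac{3}{50} × \frac{49}{50}
     = \frac{389}{5000}
P(D|+) = P(+|D)P(D)/P(+) = \frac{95}{389}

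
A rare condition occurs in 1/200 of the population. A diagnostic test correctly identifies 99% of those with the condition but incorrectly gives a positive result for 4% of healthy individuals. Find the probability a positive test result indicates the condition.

Let D = the rare event, + = positive/flagged.
P(D) = 1/200
P(+|D) = 99/100
P(+|D') = 4/100 = 1/25
P(+) = P(+|D)P(D) + P(+|D')P(D')
     = \frac{99}{100} × \frac{1}{200} + \frac{1}{25} × \frac{199}{200}
     = \frac{179}{4000}
P(D|+) = P(+|D)P(D)/P(+) = \frac{99}{895}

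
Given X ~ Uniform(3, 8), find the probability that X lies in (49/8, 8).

P(49/8 < X < 8) = ∫_{49/8}^{8} f(x) dx
where f(x) = \frac{1}{5}
= \frac{3}{8}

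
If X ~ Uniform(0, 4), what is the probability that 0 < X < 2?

P(0 < X < 2) = ∫_{0}^{2} f(x) dx
where f(x) = \frac{1}{4}
= \frac{1}{2}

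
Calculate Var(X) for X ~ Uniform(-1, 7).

For X ~ Uniform(-1, 7):
Var(X) = \frac{16}{3}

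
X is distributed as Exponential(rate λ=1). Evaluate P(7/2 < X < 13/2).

P(7/2 < X < 13/2) = ∫_{7/2}^{13/2} f(x) dx
where f(x) = e^{- x}
= - \frac{1 - e^{3}}{e^{\frac{13}{2}}}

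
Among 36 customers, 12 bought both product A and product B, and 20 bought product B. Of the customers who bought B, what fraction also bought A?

P(A ∩ B) = 12/36 = 1/3
P(B) = 20/36 = 5/9
P(A|B) = P(A ∩ B) / P(B) = (1/3) / (5/9) = 3/5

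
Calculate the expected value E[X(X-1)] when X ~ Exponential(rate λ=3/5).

E[X(X-1)] = E[X² - X] = E[X²] - E[X]
E[X] = \frac{5}{3}
E[X²] = Var(X) + (E[X])² = \frac{25}{9} + (\frac{5}{3})² = \frac{50}{9}
E[X(X-1)] = \frac{50}{9} - \frac{5}{3} = \frac{35}{9}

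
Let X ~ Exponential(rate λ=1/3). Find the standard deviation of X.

For X ~ Exponential(rate λ=1/3):
Var(X) = 9
SD(X) = √(Var(X)) = √(9) = 3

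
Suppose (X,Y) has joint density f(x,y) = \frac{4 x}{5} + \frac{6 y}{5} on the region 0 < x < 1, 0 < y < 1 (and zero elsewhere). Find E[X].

E[X] = ∫_0^1 ∫_0^1 x × f(x,y) dy dx
= ∫_0^1 ∫_0^1 x × (\frac{4 x}{5} + \frac{6 y}{5}) dy dx
= \frac{17}{30}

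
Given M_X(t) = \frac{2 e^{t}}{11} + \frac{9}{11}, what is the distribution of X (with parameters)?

The MGF M(t) = \frac{2 e^{t}}{11} + \frac{9}{11} is the standard form for the Bernoulli distribution.
Comparing with the known MGF formula identifies: Bernoulli(p=2/11)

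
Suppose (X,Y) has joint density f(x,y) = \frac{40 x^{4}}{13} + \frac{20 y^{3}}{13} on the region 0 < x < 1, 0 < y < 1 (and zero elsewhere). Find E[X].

E[X] = ∫_0^1 ∫_0^1 x × f(x,y) dy dx
= ∫_0^1 ∫_0^1 x × (\frac{40 x^{4}}{13} + \frac{20 y^{3}}{13}) dy dx
= \frac{55}{78}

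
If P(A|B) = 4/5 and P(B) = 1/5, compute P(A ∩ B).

By definition, P(A|B) = P(A ∩ B) / P(B)
So P(A ∩ B) = P(A|B) × P(B)
= 4/5 × 1/5
= 4/25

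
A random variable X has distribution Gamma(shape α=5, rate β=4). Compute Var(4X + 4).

For X ~ Gamma(shape α=5, rate β=4):
Var(X) = \frac{5}{16}
Var(4X + 4) = (4)² × Var(X) = 16 × \frac{5}{16} = 5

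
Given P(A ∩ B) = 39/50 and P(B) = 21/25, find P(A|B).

P(A|B) = P(A ∩ B) / P(B)
= (39/50) / (21/25)
= 13/14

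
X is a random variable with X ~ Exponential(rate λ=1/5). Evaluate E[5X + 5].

For X ~ Exponential(rate λ=1/5):
E[X] = 5
E[5X + 5] = 5 × E[X] + 5 = 30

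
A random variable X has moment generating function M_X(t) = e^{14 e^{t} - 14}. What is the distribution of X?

The MGF M(t) = e^{14 e^{t} - 14} is the standard form for the Poisson distribution.
Comparing with the known MGF formula identifies: Poisson(λ=14)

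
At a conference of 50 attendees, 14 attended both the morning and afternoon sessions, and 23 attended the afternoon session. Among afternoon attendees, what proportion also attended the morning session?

P(A ∩ B) = 14/50 = 7/25
P(B) = 23/50
P(A|B) = P(A ∩ B) / P(B) = (7/25) / (23/50) = 14/23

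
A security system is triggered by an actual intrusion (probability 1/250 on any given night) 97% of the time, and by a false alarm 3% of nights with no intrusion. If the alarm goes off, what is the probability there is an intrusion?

Let D = the rare event, + = positive/flagged.
P(D) = 1/250
P(+|D) = 97/100
P(+|D') = 3/100
P(+) = P(+|D)P(D) + P(+|D')P(D')
     = \frac{97}{100} × \frac{1}{250} + \frac{3}{100} × \frac{249}{250}
     = \frac{211}{6250}
P(D|+) = P(+|D)P(D)/P(+) = \frac{97}{844}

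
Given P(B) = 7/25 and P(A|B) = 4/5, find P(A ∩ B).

By definition, P(A|B) = P(A ∩ B) / P(B)
So P(A ∩ B) = P(A|B) × P(B)
= 4/5 × 7/25
= 28/125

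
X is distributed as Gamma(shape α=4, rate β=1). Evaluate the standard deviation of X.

For X ~ Gamma(shape α=4, rate β=1):
Var(X) = 4
SD(X) = √(Var(X)) = √(4) = 2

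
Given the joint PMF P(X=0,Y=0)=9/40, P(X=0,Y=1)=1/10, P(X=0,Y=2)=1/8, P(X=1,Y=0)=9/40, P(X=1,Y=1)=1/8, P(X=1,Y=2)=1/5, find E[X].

First find marginal of X:
P(X=0) = 9/20
P(X=1) = 11/20
E[X] = 0 × 9/20 + 1 × 11/20 = 11/20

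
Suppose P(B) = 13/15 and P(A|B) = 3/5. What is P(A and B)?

By definition, P(A|B) = P(A ∩ B) / P(B)
So P(A ∩ B) = P(A|B) × P(B)
= 3/5 × 13/15
= 13/25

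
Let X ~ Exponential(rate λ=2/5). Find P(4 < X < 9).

P(4 < X < 9) = ∫_{4}^{9} f(x) dx
where f(x) = \frac{2 e^{- \frac{2 x}{5}}}{5}
= - \frac{1 - e^{2}}{e^{\frac{18}{5}}}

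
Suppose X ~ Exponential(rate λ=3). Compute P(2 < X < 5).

P(2 < X < 5) = ∫_{2}^{5} f(x) dx
where f(x) = 3 e^{- 3 x}
= - \frac{1 - e^{9}}{e^{15}}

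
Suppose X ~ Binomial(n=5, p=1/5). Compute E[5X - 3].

For X ~ Binomial(n=5, p=1/5):
E[X] = 1
E[5X - 3] = 5 × E[X] - 3 = 2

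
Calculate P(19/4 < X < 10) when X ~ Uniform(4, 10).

P(19/4 < X < 10) = ∫_{19/4}^{10} f(x) dx
where f(x) = \frac{1}{6}
= \frac{7}{8}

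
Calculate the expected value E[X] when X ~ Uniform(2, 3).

For X ~ Uniform(2, 3), the expected value is:
E[X] = \frac{5}{2}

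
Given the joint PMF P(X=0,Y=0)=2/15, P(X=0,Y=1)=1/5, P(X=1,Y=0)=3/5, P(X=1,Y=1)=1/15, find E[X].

First find marginal of X:
P(X=0) = 1/3
P(X=1) = 2/3
E[X] = 0 × 1/3 + 1 × 2/3 = 2/3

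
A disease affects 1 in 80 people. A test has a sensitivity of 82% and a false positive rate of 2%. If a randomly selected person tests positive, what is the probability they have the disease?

Let D = the rare event, + = positive/flagged.
P(D) = 1/80
P(+|D) = 82/100 = 41/50
P(+|D') = 2/100 = 1/50
P(+) = P(+|D)P(D) + P(+|D')P(D')
     = \frac{41}{50} × \frac{1}{80} + \frac{1}{50} × \frac{79}{80}
     = \frac{3}{100}
P(D|+) = P(+|D)P(D)/P(+) = \frac{41}{120}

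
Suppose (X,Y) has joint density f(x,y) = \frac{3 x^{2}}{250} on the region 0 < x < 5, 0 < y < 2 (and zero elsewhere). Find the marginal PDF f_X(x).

f_X(x) = ∫_0^2 f(x,y) dy
= ∫_0^2 \frac{3 x^{2}}{250} dy
= \frac{3 x^{2}}{125} for 0 < x < 5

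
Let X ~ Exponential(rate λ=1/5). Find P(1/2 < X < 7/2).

P(1/2 < X < 7/2) = ∫_{1/2}^{7/2} f(x) dx
where f(x) = \frac{e^{- \frac{x}{5}}}{5}
= - \frac{1 - e^{\frac{3}{5}}}{e^{\frac{7}{10}}}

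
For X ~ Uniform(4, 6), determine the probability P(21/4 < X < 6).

P(21/4 < X < 6) = ∫_{21/4}^{6} f(x) dx
where f(x) = \frac{1}{2}
= \frac{3}{8}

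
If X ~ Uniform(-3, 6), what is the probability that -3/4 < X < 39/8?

P(-3/4 < X < 39/8) = ∫_{-3/4}^{39/8} f(x) dx
where f(x) = \frac{1}{9}
= \frac{5}{8}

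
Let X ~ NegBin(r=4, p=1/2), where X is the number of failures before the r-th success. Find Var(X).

For X ~ NegBin(r=4, p=1/2), where X is the number of failures before the r-th success:
Var(X) = 8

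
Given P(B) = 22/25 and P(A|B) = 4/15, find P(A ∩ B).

By definition, P(A|B) = P(A ∩ B) / P(B)
So P(A ∩ B) = P(A|B) × P(B)
= 4/15 × 22/25
= 88/375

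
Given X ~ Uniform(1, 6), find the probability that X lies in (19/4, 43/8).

P(19/4 < X < 43/8) = ∫_{19/4}^{43/8} f(x) dx
where f(x) = \frac{1}{5}
= \frac{1}{8}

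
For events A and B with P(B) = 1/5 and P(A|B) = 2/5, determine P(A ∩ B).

By definition, P(A|B) = P(A ∩ B) / P(B)
So P(A ∩ B) = P(A|B) × P(B)
= 2/5 × 1/5
= 2/25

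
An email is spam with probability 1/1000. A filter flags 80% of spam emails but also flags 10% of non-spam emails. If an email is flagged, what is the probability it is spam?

Let D = the rare event, + = positive/flagged.
P(D) = 1/1000
P(+|D) = 80/100 = 4/5
P(+|D') = 10/100 = 1/10
P(+) = P(+|D)P(D) + P(+|D')P(D')
     = \frac{4}{5} × \frac{1}{1000} + \frac{1}{10} × \frac{999}{1000}
     = \frac{1007}{10000}
P(D|+) = P(+|D)P(D)/P(+) = \frac{8}{1007}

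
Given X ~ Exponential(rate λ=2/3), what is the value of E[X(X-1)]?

E[X(X-1)] = E[X² - X] = E[X²] - E[X]
E[X] = \frac{3}{2}
E[X²] = Var(X) + (E[X])² = \frac{9}{4} + (\frac{3}{2})² = \frac{9}{2}
E[X(X-1)] = \frac{9}{2} - \frac{3}{2} = 3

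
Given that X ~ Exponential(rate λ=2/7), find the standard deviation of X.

For X ~ Exponential(rate λ=2/7):
Var(X) = \frac{49}{4}
SD(X) = √(Var(X)) = √(\frac{49}{4}) = \frac{7}{2}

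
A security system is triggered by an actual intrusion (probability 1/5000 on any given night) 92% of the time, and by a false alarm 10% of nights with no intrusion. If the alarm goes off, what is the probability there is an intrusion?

Let D = the rare event, + = positive/flagged.
P(D) = 1/5000
P(+|D) = 92/100 = 23/25
P(+|D') = 10/100 = 1/10
P(+) = P(+|D)P(D) + P(+|D')P(D')
     = \frac{23}{25} × \frac{1}{5000} + \frac{1}{10} × \frac{4999}{5000}
     = \frac{25041}{250000}
P(D|+) = P(+|D)P(D)/P(+) = \frac{46}{25041}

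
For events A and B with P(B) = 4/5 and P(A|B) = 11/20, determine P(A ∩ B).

By definition, P(A|B) = P(A ∩ B) / P(B)
So P(A ∩ B) = P(A|B) × P(B)
= 11/20 × 4/5
= 11/25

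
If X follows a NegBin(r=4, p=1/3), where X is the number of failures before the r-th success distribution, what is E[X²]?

Using the identity E[X²] = Var(X) + (E[X])²:
E[X] = 8
Var(X) = 24
E[X²] = 24 + (8)²
= 88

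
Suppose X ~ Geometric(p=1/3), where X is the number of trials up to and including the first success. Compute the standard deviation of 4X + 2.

For X ~ Geometric(p=1/3), where X is the number of trials up to and including the first success:
Var(X) = 6
SD(X) = √(Var(X)) = √(6) = \sqrt{6}
SD(4X + 2) = |4| × SD(X) = 4 × \sqrt{6} = 4 \sqrt{6}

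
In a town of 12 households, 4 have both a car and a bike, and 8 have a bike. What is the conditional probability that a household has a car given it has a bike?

P(A ∩ B) = 4/12 = 1/3
P(B) = 8/12 = 2/3
P(A|B) = P(A ∩ B) / P(B) = (1/3) / (2/3) = 1/2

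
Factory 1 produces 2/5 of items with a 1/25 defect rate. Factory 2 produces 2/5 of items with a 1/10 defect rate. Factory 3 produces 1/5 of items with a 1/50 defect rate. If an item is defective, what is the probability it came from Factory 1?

Using Bayes' theorem:
P(F1) = 2/5, P(D|F1) = 1/25
P(F2) = 2/5, P(D|F2) = 1/10
P(F3) = 1/5, P(D|F3) = 1/50
P(D) = P(D|F1)P(F1) + P(D|F2)P(F2) + P(D|F3)P(F3)
     = \frac{3}{50}
P(F1|D) = P(D|F1)P(F1) / P(D)
= \frac{4}{15}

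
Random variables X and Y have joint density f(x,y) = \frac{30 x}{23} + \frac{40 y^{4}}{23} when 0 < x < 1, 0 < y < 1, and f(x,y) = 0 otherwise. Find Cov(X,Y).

E[XY] = ∫∫ xy × f(x,y) dx dy = \frac{25}{69}
E[X] = \frac{14}{23}
E[Y] = \frac{85}{138}
Cov(X,Y) = E[XY] - E[X]E[Y] = - \frac{20}{1587}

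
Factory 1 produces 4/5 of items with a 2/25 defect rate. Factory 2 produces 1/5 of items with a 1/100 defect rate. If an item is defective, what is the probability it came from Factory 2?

Using Bayes' theorem:
P(F1) = 4/5, P(D|F1) = 2/25
P(F2) = 1/5, P(D|F2) = 1/100
P(D) = P(D|F1)P(F1) + P(D|F2)P(F2)
     = \frac{33}{500}
P(F2|D) = P(D|F2)P(F2) / P(D)
= \frac{1}{33}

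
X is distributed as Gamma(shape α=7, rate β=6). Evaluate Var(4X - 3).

For X ~ Gamma(shape α=7, rate β=6):
Var(X) = \frac{7}{36}
Var(4X - 3) = (4)² × Var(X) = 16 × \frac{7}{36} = \frac{28}{9}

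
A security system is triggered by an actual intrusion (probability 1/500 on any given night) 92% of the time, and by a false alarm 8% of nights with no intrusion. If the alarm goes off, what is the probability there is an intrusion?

Let D = the rare event, + = positive/flagged.
P(D) = 1/500
P(+|D) = 92/100 = 23/25
P(+|D') = 8/100 = 2/25
P(+) = P(+|D)P(D) + P(+|D')P(D')
     = \frac{23}{25} × \frac{1}{500} + \frac{2}{25} × \frac{499}{500}
     = \frac{1021}{12500}
P(D|+) = P(+|D)P(D)/P(+) = \frac{23}{1021}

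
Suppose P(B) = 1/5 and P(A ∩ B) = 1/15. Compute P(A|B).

P(A|B) = P(A ∩ B) / P(B)
= (1/15) / (1/5)
= 1/3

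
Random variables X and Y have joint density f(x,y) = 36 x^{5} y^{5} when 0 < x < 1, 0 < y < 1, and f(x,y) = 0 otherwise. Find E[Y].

E[Y] = ∫_0^1 ∫_0^1 y × f(x,y) dx dy
= \frac{6}{7}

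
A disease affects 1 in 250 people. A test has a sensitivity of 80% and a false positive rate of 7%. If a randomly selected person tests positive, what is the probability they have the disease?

Let D = the rare event, + = positive/flagged.
P(D) = 1/250
P(+|D) = 80/100 = 4/5
P(+|D') = 7/100
P(+) = P(+|D)P(D) + P(+|D')P(D')
     = \frac{4}{5} × \frac{1}{250} + \frac{7}{100} × \frac{249}{250}
     = \frac{1823}{25000}
P(D|+) = P(+|D)P(D)/P(+) = \frac{80}{1823}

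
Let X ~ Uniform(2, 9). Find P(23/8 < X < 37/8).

P(23/8 < X < 37/8) = ∫_{23/8}^{37/8} f(x) dx
where f(x) = \frac{1}{7}
= \frac{1}{4}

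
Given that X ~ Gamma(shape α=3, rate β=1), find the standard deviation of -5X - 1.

For X ~ Gamma(shape α=3, rate β=1):
Var(X) = 3
SD(X) = √(Var(X)) = √(3) = \sqrt{3}
SD(-5X - 1) = |-5| × SD(X) = 5 × \sqrt{3} = 5 \sqrt{3}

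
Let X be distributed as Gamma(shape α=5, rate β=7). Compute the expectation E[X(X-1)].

E[X(X-1)] = E[X² - X] = E[X²] - E[X]
E[X] = \frac{5}{7}
E[X²] = Var(X) + (E[X])² = \frac{5}{49} + (\frac{5}{7})² = \frac{30}{49}
E[X(X-1)] = \frac{30}{49} - \frac{5}{7} = - \frac{5}{49}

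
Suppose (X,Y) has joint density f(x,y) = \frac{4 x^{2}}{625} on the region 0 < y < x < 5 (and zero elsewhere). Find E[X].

f_X(x) = ∫_0^x \frac{4 x^{2}}{625} dy = \frac{4 x^{3}}{625}
E[X] = ∫_0^5 x × (\frac{4 x^{3}}{625}) dx = 4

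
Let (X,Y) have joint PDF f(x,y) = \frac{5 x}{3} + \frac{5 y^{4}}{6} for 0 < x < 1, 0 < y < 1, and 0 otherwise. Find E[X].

E[X] = ∫_0^1 ∫_0^1 x × f(x,y) dy dx
= ∫_0^1 ∫_0^1 x × (\frac{5 x}{3} + \frac{5 y^{4}}{6}) dy dx
= \frac{23}{36}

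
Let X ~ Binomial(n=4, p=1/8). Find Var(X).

For X ~ Binomial(n=4, p=1/8):
Var(X) = \frac{7}{16}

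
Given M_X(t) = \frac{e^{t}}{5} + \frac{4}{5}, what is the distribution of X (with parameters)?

The MGF M(t) = \frac{e^{t}}{5} + \frac{4}{5} is the standard form for the Bernoulli distribution.
Comparing with the known MGF formula identifies: Bernoulli(p=1/5)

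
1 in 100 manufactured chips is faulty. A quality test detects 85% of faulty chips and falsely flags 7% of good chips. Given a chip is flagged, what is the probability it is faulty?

Let D = the rare event, + = positive/flagged.
P(D) = 1/100
P(+|D) = 85/100 = 17/20
P(+|D') = 7/100
P(+) = P(+|D)P(D) + P(+|D')P(D')
     = \frac{17}{20} × \frac{1}{100} + \frac{7}{100} × \frac{99}{100}
     = \frac{389}{5000}
P(D|+) = P(+|D)P(D)/P(+) = \frac{85}{778}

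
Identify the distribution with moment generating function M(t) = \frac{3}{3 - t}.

The MGF M(t) = \frac{3}{3 - t} is the standard form for the Exponential distribution.
Comparing with the known MGF formula identifies: Exponential(rate λ=3)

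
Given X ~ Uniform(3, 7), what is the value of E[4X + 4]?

For X ~ Uniform(3, 7):
E[X] = 5
E[4X + 4] = 4 × E[X] + 4 = 24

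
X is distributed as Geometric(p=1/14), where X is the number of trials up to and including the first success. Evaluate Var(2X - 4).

For X ~ Geometric(p=1/14), where X is the number of trials up to and including the first success:
Var(X) = 182
Var(2X - 4) = (2)² × Var(X) = 4 × 182 = 728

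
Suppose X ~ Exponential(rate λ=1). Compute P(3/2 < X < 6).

P(3/2 < X < 6) = ∫_{3/2}^{6} f(x) dx
where f(x) = e^{- x}
= - \frac{1}{e^{6}} + e^{- \frac{3}{2}}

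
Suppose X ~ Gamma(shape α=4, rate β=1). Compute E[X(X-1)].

E[X(X-1)] = E[X² - X] = E[X²] - E[X]
E[X] = 4
E[X²] = Var(X) + (E[X])² = 4 + (4)² = 20
E[X(X-1)] = 20 - 4 = 16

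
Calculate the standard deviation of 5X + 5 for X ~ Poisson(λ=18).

For X ~ Poisson(λ=18):
Var(X) = 18
SD(X) = √(Var(X)) = √(18) = 3 \sqrt{2}
SD(5X + 5) = |5| × SD(X) = 5 × 3 \sqrt{2} = 15 \sqrt{2}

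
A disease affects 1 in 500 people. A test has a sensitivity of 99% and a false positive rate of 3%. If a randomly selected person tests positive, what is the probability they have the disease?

Let D = the rare event, + = positive/flagged.
P(D) = 1/500
P(+|D) = 99/100
P(+|D') = 3/100
P(+) = P(+|D)P(D) + P(+|D')P(D')
     = \frac{99}{100} × \frac{1}{500} + \frac{3}{100} × \frac{499}{500}
     = \frac{399}{12500}
P(D|+) = P(+|D)P(D)/P(+) = \frac{33}{532}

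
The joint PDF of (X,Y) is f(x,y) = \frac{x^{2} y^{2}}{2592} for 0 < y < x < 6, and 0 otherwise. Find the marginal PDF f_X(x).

f_X(x) = ∫_0^x \frac{x^{2} y^{2}}{2592} dy = \frac{x^{5}}{7776}
for 0 < x < 6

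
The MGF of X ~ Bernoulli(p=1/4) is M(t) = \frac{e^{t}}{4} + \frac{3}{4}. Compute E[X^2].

To find E[X^2], compute M^(2)(0):
M^(1)(t) = \frac{e^{t}}{4}
M^(2)(t) = \frac{e^{t}}{4}
M^(2)(0) = \frac{1}{4}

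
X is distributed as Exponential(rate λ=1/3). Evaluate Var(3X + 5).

For X ~ Exponential(rate λ=1/3):
Var(X) = 9
Var(3X + 5) = (3)² × Var(X) = 9 × 9 = 81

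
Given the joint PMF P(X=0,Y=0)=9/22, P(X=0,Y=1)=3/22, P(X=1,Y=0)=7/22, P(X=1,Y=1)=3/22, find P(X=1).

P(X=1) = P(X=1,Y=0) + P(X=1,Y=1)
= 7/22 + 3/22
= 5/11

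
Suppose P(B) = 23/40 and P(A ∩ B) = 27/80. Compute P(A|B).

P(A|B) = P(A ∩ B) / P(B)
= (27/80) / (23/40)
= 27/46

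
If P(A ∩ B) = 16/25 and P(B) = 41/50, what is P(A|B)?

P(A|B) = P(A ∩ B) / P(B)
= (16/25) / (41/50)
= 32/41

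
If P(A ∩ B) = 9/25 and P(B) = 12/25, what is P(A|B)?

P(A|B) = P(A ∩ B) / P(B)
= (9/25) / (12/25)
= 3/4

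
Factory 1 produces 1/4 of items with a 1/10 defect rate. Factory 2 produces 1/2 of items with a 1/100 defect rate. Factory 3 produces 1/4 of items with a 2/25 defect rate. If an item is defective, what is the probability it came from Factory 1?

Using Bayes' theorem:
P(F1) = 1/4, P(D|F1) = 1/10
P(F2) = 1/2, P(D|F2) = 1/100
P(F3) = 1/4, P(D|F3) = 2/25
P(D) = P(D|F1)P(F1) + P(D|F2)P(F2) + P(D|F3)P(F3)
     = \frac{1}{20}
P(F1|D) = P(D|F1)P(F1) / P(D)
= \frac{1}{2}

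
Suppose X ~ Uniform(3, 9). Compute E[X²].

Using the identity E[X²] = Var(X) + (E[X])²:
E[X] = 6
Var(X) = 3
E[X²] = 3 + (6)²
= 39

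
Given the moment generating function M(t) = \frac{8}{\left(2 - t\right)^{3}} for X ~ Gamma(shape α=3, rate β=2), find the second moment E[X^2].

To find E[X^2], compute M^(2)(0):
M^(1)(t) = \frac{24}{\left(2 - t\right)^{4}}
M^(2)(t) = \frac{96}{\left(2 - t\right)^{5}}
M^(2)(0) = 3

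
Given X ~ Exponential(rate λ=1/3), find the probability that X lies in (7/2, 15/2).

P(7/2 < X < 15/2) = ∫_{7/2}^{15/2} f(x) dx
where f(x) = \frac{e^{- \frac{x}{3}}}{3}
= - \frac{1}{e^{\frac{5}{2}}} + e^{- \frac{7}{6}}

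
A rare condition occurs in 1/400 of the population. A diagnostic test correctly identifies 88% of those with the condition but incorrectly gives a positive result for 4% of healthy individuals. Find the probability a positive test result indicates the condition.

Let D = the rare event, + = positive/flagged.
P(D) = 1/400
P(+|D) = 88/100 = 22/25
P(+|D') = 4/100 = 1/25
P(+) = P(+|D)P(D) + P(+|D')P(D')
     = \frac{22}{25} × \frac{1}{400} + \frac{1}{25} × \frac{399}{400}
     = \frac{421}{10000}
P(D|+) = P(+|D)P(D)/P(+) = \frac{22}{421}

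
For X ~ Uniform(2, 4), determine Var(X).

For X ~ Uniform(2, 4):
Var(X) = \frac{1}{3}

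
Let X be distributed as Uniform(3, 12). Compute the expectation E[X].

For X ~ Uniform(3, 12), the expected value is:
E[X] = \frac{15}{2}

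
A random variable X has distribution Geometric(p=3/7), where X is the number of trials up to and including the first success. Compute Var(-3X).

For X ~ Geometric(p=3/7), where X is the number of trials up to and including the first success:
Var(X) = \frac{28}{9}
Var(-3X) = (-3)² × Var(X) = 9 × \frac{28}{9} = 28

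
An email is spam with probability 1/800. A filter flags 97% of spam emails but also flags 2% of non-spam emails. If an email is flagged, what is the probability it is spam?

Let D = the rare event, + = positive/flagged.
P(D) = 1/800
P(+|D) = 97/100
P(+|D') = 2/100 = 1/50
P(+) = P(+|D)P(D) + P(+|D')P(D')
     = \frac{97}{100} × \frac{1}{800} + \frac{1}{50} × \frac{799}{800}
     = \frac{339}{16000}
P(D|+) = P(+|D)P(D)/P(+) = \frac{97}{1695}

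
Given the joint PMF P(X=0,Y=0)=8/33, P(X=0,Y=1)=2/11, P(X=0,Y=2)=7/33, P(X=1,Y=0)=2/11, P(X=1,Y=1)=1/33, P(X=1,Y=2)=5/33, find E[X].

First find marginal of X:
P(X=0) = 7/11
P(X=1) = 4/11
E[X] = 0 × 7/11 + 1 × 4/11 = 4/11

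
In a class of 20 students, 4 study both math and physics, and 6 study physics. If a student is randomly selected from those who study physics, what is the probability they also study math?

P(A ∩ B) = 4/20 = 1/5
P(B) = 6/20 = 3/10
P(A|B) = P(A ∩ B) / P(B) = (1/5) / (3/10) = 2/3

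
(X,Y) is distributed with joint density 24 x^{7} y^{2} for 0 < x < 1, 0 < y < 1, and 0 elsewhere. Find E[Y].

E[Y] = ∫_0^1 ∫_0^1 y × f(x,y) dx dy
= \frac{3}{4}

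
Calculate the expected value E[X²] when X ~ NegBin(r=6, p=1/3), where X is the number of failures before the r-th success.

Using the identity E[X²] = Var(X) + (E[X])²:
E[X] = 12
Var(X) = 36
E[X²] = 36 + (12)²
= 180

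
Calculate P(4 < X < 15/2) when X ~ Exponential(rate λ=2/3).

P(4 < X < 15/2) = ∫_{4}^{15/2} f(x) dx
where f(x) = \frac{2 e^{- \frac{2 x}{3}}}{3}
= - \frac{1}{e^{5}} + e^{- \frac{8}{3}}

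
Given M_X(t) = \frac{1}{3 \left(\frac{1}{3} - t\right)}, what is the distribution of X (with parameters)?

The MGF M(t) = \frac{1}{3 \left(\frac{1}{3} - t\right)} is the standard form for the Exponential distribution.
Comparing with the known MGF formula identifies: Exponential(rate λ=1/3)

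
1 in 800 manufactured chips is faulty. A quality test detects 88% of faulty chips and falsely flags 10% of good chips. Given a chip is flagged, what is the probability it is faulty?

Let D = the rare event, + = positive/flagged.
P(D) = 1/800
P(+|D) = 88/100 = 22/25
P(+|D') = 10/100 = 1/10
P(+) = P(+|D)P(D) + P(+|D')P(D')
     = \frac{22}{25} × \frac{1}{800} + \frac{1}{10} × \frac{799}{800}
     = \frac{4039}{40000}
P(D|+) = P(+|D)P(D)/P(+) = \frac{44}{4039}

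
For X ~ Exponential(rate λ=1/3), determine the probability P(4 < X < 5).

P(4 < X < 5) = ∫_{4}^{5} f(x) dx
where f(x) = \frac{e^{- \frac{x}{3}}}{3}
= - \frac{1 - e^{\frac{1}{3}}}{e^{\frac{5}{3}}}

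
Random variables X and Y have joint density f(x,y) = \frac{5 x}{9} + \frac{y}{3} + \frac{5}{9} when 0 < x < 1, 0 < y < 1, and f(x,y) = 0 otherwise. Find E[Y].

E[Y] = ∫_0^1 ∫_0^1 y × f(x,y) dx dy
= \frac{19}{36}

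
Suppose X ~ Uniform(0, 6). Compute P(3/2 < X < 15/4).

P(3/2 < X < 15/4) = ∫_{3/2}^{15/4} f(x) dx
where f(x) = \frac{1}{6}
= \frac{3}{8}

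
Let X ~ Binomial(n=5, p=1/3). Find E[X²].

Using the identity E[X²] = Var(X) + (E[X])²:
E[X] = \frac{5}{3}
Var(X) = \frac{10}{9}
E[X²] = \frac{10}{9} + (\frac{5}{3})²
= \frac{35}{9}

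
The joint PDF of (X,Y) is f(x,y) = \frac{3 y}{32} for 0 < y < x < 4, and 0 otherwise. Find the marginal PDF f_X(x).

f_X(x) = ∫_0^x \frac{3 y}{32} dy = \frac{3 x^{2}}{64}
for 0 < x < 4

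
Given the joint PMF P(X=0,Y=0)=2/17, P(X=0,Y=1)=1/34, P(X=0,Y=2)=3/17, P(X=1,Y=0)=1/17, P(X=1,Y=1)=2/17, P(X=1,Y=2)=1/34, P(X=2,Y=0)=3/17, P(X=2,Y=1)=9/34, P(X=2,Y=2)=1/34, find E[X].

First find marginal of X:
P(X=0) = 11/34
P(X=1) = 7/34
P(X=2) = 8/17
E[X] = 0 × 11/34 + 1 × 7/34 + 2 × 8/17 = 39/34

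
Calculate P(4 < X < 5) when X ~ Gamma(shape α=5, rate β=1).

P(4 < X < 5) = ∫_{4}^{5} f(x) dx
where f(x) = \frac{x^{4} e^{- x}}{24}
= \frac{-1569 + 824 e}{24 e^{5}}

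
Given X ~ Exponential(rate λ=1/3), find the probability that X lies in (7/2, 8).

P(7/2 < X < 8) = ∫_{7/2}^{8} f(x) dx
where f(x) = \frac{e^{- \frac{x}{3}}}{3}
= - \frac{1}{e^{\frac{8}{3}}} + e^{- \frac{7}{6}}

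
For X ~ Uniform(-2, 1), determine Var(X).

For X ~ Uniform(-2, 1):
Var(X) = \frac{3}{4}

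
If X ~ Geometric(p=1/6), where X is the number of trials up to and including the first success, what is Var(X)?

For X ~ Geometric(p=1/6), where X is the number of trials up to and including the first success:
Var(X) = 30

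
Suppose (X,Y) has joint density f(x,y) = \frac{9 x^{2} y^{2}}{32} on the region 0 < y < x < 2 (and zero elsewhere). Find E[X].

f_X(x) = ∫_0^x \frac{9 x^{2} y^{2}}{32} dy = \frac{3 x^{5}}{32}
E[X] = ∫_0^2 x × (\frac{3 x^{5}}{32}) dx = \frac{12}{7}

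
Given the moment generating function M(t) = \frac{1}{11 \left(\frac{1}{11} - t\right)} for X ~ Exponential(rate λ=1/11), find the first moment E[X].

To find E[X], compute M^(1)(0):
M^(1)(t) = \frac{1}{11 \left(\frac{1}{11} - t\right)^{2}}
M^(1)(0) = 11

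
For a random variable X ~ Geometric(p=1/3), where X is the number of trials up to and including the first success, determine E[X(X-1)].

E[X(X-1)] = E[X² - X] = E[X²] - E[X]
E[X] = 3
E[X²] = Var(X) + (E[X])² = 6 + (3)² = 15
E[X(X-1)] = 15 - 3 = 12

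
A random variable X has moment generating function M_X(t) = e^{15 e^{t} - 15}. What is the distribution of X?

The MGF M(t) = e^{15 e^{t} - 15} is the standard form for the Poisson distribution.
Comparing with the known MGF formula identifies: Poisson(λ=15)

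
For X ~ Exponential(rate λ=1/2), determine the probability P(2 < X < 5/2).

P(2 < X < 5/2) = ∫_{2}^{5/2} f(x) dx
where f(x) = \frac{e^{- \frac{x}{2}}}{2}
= - \frac{1}{e^{\frac{5}{4}}} + e^{-1}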